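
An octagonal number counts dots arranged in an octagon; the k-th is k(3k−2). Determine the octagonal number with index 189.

106785

The 189th octagonal number is n(3n−2) with n = 189.
189·(3·189 − 2) = 189·565 = 106785.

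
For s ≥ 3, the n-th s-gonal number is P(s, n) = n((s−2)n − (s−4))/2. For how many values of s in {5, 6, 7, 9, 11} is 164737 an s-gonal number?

1

s = 5: P(5, 331) = 164176 and P(5, 332) = 165170; 164737 is not s-gonal.
s = 6: P(6, 287) = 164451 and P(6, 288) = 165600; 164737 is not s-gonal.
s = 7: P(7, 257) = 164737. ✓
s = 9: P(9, 217) = 164269 and P(9, 218) = 165789; 164737 is not s-gonal.
s = 11: P(11, 191) = 163496 and P(11, 192) = 165216; 164737 is not s-gonal.
Hits: s ∈ {7} → 1.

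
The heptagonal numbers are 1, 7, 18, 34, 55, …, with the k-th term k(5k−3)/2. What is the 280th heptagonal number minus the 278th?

280·(5·280 − 3)/2 = 195580 and 278·(5·278 − 3)/2 = 192793.
Difference: 195580 − 192793 = 2787.

2787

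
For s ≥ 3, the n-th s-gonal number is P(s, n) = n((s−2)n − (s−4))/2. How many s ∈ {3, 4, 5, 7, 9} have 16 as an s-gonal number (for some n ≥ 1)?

1

s = 3: P(3, 5) = 15 and P(3, 6) = 21; 16 is not s-gonal.
s = 4: P(4, 4) = 16. ✓
s = 5: P(5, 3) = 12 and P(5, 4) = 22; 16 is not s-gonal.
s = 7: P(7, 2) = 7 and P(7, 3) = 18; 16 is not s-gonal.
s = 9: P(9, 2) = 9 and P(9, 3) = 24; 16 is not s-gonal.
Hits: s ∈ {4} → 1.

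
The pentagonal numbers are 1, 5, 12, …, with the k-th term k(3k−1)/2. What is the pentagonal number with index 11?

11·(3·11 − 1)/2 = 11·32/2 = 11·16 = 176.

176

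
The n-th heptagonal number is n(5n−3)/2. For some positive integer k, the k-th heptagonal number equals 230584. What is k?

Set n(5n−3)/2 = 230584, giving 5n² − 3n − 461168 = 0.
The discriminant is 9 + 40·230584 = 9223369, and √9223369 = 3037.
So n = (3 + 3037) / 10 = 3040/10 = 304.

304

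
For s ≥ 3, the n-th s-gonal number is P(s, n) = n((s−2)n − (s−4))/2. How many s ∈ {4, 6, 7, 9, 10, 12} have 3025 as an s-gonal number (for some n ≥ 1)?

s = 4: P(4, 55) = 3025. ✓
s = 6: P(6, 39) = 3003 and P(6, 40) = 3160; 3025 is not s-gonal.
s = 7: P(7, 35) = 3010 and P(7, 36) = 3186; 3025 is not s-gonal.
s = 9: P(9, 29) = 2871 and P(9, 30) = 3075; 3025 is not s-gonal.
s = 10: P(10, 27) = 2835 and P(10, 28) = 3052; 3025 is not s-gonal.
s = 12: P(12, 25) = 3025. ✓
Hits: s ∈ {4, 12} → 2.

2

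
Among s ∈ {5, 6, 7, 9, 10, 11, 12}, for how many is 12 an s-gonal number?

s = 5: P(5, 3) = 12. ✓
s = 6: P(6, 2) = 6 and P(6, 3) = 15; 12 is not s-gonal.
s = 7: P(7, 2) = 7 and P(7, 3) = 18; 12 is not s-gonal.
s = 9: P(9, 2) = 9 and P(9, 3) = 24; 12 is not s-gonal.
s = 10: P(10, 2) = 10 and P(10, 3) = 27; 12 is not s-gonal.
s = 11: P(11, 2) = 11 and P(11, 3) = 30; 12 is not s-gonal.
s = 12: P(12, 2) = 12. ✓
Hits: s ∈ {5, 12} → 2.

2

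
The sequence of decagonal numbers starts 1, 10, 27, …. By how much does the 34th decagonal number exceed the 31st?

771

34·(4·34 − 3) = 4522 and 31·(4·31 − 3) = 3751.
Difference: 4522 − 3751 = 771.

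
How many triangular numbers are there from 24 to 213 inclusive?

The n-th triangular number is n(n+1)/2.
Smallest index with value ≥ 24: n = 7 (giving 28).
Largest index with value ≤ 213: n = 20 (giving 210).
Indices 7 through 20: 14 terms.

14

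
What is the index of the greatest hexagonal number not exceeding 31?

Solve n(2n−1) ≤ 31 for integer n.
n = 4 gives 28 ≤ 31, while n = 5 gives 45 > 31; so the answer is index 4.

4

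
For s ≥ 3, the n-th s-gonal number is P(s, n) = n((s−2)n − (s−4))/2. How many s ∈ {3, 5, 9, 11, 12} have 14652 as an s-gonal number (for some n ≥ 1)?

1

s = 3: P(3, 170) = 14535 and P(3, 171) = 14706; 14652 is not s-gonal.
s = 5: P(5, 99) = 14652. ✓
s = 9: P(9, 65) = 14625 and P(9, 66) = 15081; 14652 is not s-gonal.
s = 11: P(11, 57) = 14421 and P(11, 58) = 14935; 14652 is not s-gonal.
s = 12: P(12, 54) = 14364 and P(12, 55) = 14905; 14652 is not s-gonal.
Hits: s ∈ {5} → 1.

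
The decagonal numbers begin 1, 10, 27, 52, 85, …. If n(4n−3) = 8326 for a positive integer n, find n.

Set n(4n−3) = 8326, giving 4n² − 3n − 8326 = 0.
The discriminant is 9 + 16·8326 = 133225, and √133225 = 365.
So n = (3 + 365) / 8 = 368/8 = 46.

46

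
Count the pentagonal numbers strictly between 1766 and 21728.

86

The n-th pentagonal number is n(3n−1)/2.
Smallest index with value > 1766: n = 35 (giving 1820).
Largest index with value < 21728: n = 120 (giving 21540).
Indices 35 through 120: 86 terms.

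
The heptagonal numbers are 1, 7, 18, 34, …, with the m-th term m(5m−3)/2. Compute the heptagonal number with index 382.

The 382nd heptagonal number is n(5n−3)/2 with n = 382.
382·(5·382 − 3)/2 = 382·1907/2 = 364237.

364237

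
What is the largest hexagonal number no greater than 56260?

55611

Solve n(2n−1) ≤ 56260 for integer n.
n = 167 gives 55611 ≤ 56260, while n = 168 gives 56280 > 56260; so the answer is 55611.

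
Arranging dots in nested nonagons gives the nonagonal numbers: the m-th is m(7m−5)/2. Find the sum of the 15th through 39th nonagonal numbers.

66650

Σ i(7i−5)/2 = (7Σi² − 5Σi) / 2 over i = 15..39.
Σi = 780 − 105 = 675 and Σi² = 20540 − 1015 = 19525.
(7·19525 − 5·675) / 2 = 133300/2 = 66650.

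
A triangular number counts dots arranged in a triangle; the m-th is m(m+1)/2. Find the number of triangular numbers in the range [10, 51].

The n-th triangular number is n(n+1)/2.
Smallest index with value ≥ 10: n = 4 (giving 10).
Largest index with value ≤ 51: n = 9 (giving 45).
Indices 4 through 9: 6 terms.

6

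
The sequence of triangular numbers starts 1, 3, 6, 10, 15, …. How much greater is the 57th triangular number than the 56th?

57

Consecutive triangular numbers differ by n: T_{57} − T_{56} = 57.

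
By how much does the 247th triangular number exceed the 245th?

493

247·248/2 = 30628 and 245·246/2 = 30135.
Difference: 30628 − 30135 = 493.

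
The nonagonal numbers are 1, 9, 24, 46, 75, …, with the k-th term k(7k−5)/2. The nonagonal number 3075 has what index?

Set n(7n−5)/2 = 3075, giving 7n² − 5n − 6150 = 0.
The discriminant is 25 + 56·3075 = 172225, and √172225 = 415.
So n = (5 + 415) / 14 = 420/14 = 30.

30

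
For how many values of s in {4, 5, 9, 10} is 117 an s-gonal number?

s = 4: P(4, 10) = 100 and P(4, 11) = 121; 117 is not s-gonal.
s = 5: P(5, 9) = 117. ✓
s = 9: P(9, 6) = 111 and P(9, 7) = 154; 117 is not s-gonal.
s = 10: P(10, 5) = 85 and P(10, 6) = 126; 117 is not s-gonal.
Hits: s ∈ {5} → 1.

1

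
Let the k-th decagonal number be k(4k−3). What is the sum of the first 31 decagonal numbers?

Σ i(4i−3) = 4Σi² − 3Σi over i = 1..31.
Σi = 496 and Σi² = 10416.
4·10416 − 3·496 = 40176.

40176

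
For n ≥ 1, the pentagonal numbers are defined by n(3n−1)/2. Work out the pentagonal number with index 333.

166167

The 333rd pentagonal number is n(3n−1)/2 with n = 333.
333·(3·333 − 1)/2 = 333·998/2 = 333·499 = 166167.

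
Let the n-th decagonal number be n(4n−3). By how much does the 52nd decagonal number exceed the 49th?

52·(4·52 − 3) = 10660 and 49·(4·49 − 3) = 9457.
Difference: 10660 − 9457 = 1203.

1203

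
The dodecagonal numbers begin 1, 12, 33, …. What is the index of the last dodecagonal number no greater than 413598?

Solve n(5n−4) ≤ 413598 for integer n.
n = 288 gives 413568 ≤ 413598, while n = 289 gives 416449 > 413598; so the answer is index 288.

288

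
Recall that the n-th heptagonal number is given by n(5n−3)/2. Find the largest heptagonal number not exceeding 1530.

Solve n(5n−3)/2 ≤ 1530 for integer n.
n = 25 gives 1525 ≤ 1530, while n = 26 gives 1651 > 1530; so the answer is 1525.

1525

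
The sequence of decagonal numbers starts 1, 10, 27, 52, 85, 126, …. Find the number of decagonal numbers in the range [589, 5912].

26

The n-th decagonal number is n(4n−3).
Smallest index with value ≥ 589: n = 13 (giving 637).
Largest index with value ≤ 5912: n = 38 (giving 5662).
Indices 13 through 38: 26 terms.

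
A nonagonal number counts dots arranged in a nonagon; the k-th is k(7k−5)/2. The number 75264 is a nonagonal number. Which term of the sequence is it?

Set n(7n−5)/2 = 75264, giving 7n² − 5n − 150528 = 0.
So n = (5 + 2053) / 14 = 2058/14 = 147.
Check: 147·(7·147 − 5)/2 = 75264. ✓

147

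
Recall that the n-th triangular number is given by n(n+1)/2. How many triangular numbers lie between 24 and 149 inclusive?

The n-th triangular number is n(n+1)/2.
Smallest index with value ≥ 24: n = 7 (giving 28).
Largest index with value ≤ 149: n = 16 (giving 136).
Indices 7 through 16: 10 terms.

10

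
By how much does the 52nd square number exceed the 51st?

n² − (n−1)² = 2n − 1, so 52² − 51² = 2·52 − 1 = 103.

103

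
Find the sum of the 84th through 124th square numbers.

Σ_{i=84}^{124} i² = 643250 − 194054 = 449196.

449196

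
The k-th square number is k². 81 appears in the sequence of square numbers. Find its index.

We need n² = 81, so n = √81 = 9.

9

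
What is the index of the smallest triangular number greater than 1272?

50

Solve n(n+1)/2 > 1272 for integer n.
The largest n with value ≤ 1272 is 49 (since 1225 ≤ 1272 < 1275), so the first above is n = 50, value 1275.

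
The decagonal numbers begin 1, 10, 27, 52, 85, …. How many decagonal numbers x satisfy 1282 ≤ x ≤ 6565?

The n-th decagonal number is n(4n−3).
Smallest index with value ≥ 1282: n = 19 (giving 1387).
Largest index with value ≤ 6565: n = 40 (giving 6280).
Indices 19 through 40: 22 terms.

22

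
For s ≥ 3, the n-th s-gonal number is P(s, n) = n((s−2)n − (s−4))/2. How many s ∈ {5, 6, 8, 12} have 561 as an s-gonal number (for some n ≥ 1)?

s = 5: P(5, 19) = 532 and P(5, 20) = 590; 561 is not s-gonal.
s = 6: P(6, 17) = 561. ✓
s = 8: P(8, 14) = 560 and P(8, 15) = 645; 561 is not s-gonal.
s = 12: P(12, 11) = 561. ✓
Hits: s ∈ {6, 12} → 2.

2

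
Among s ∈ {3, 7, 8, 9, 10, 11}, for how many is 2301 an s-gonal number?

s = 3: P(3, 67) = 2278 and P(3, 68) = 2346; 2301 is not s-gonal.
s = 7: P(7, 30) = 2205 and P(7, 31) = 2356; 2301 is not s-gonal.
s = 8: P(8, 28) = 2296 and P(8, 29) = 2465; 2301 is not s-gonal.
s = 9: P(9, 26) = 2301. ✓
s = 10: P(10, 24) = 2232 and P(10, 25) = 2425; 2301 is not s-gonal.
s = 11: P(11, 23) = 2300 and P(11, 24) = 2508; 2301 is not s-gonal.
Hits: s ∈ {9} → 1.

1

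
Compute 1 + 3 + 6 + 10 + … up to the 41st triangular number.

Σ i(i+1)/2 = (Σi² + Σi) / 2 over i = 1..41.
Σi = 861 and Σi² = 23821.
(1·23821 + 1·861) / 2 = 24682/2 = 12341.

12341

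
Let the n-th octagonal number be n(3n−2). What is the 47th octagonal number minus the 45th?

548

47·(3·47 − 2) = 6533 and 45·(3·45 − 2) = 5985.
Difference: 6533 − 5985 = 548.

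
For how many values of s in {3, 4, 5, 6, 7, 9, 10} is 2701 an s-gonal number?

2

s = 3: P(3, 73) = 2701. ✓
s = 4: P(4, 51) = 2601 and P(4, 52) = 2704; 2701 is not s-gonal.
s = 5: P(5, 42) = 2625 and P(5, 43) = 2752; 2701 is not s-gonal.
s = 6: P(6, 37) = 2701. ✓
s = 7: P(7, 33) = 2673 and P(7, 34) = 2839; 2701 is not s-gonal.
s = 9: P(9, 28) = 2674 and P(9, 29) = 2871; 2701 is not s-gonal.
s = 10: P(10, 26) = 2626 and P(10, 27) = 2835; 2701 is not s-gonal.
Hits: s ∈ {3, 6} → 2.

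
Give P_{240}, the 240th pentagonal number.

The 240th pentagonal number is n(3n−1)/2 with n = 240.
240·(3·240 − 1)/2 = 240·719/2 = 86280.

86280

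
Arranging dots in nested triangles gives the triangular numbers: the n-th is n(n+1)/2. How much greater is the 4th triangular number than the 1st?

4·5/2 = 10 and 1·2/2 = 1.
Difference: 10 − 1 = 9.

9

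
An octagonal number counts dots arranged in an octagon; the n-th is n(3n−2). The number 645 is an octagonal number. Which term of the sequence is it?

15

Set n(3n−2) = 645, giving 3n² − 2n − 645 = 0.
So n = (2 + 88) / 6 = 90/6 = 15.
Check: 15·(3·15 − 2) = 645. ✓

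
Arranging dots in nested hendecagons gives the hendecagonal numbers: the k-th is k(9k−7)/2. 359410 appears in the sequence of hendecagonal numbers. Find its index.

283

Set n(9n−7)/2 = 359410, giving 9n² − 7n − 718820 = 0.
The discriminant is 49 + 72·359410 = 25877569, and √25877569 = 5087.
So n = (7 + 5087) / 18 = 5094/18 = 283.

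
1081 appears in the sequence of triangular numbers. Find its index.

Set n(n+1)/2 = 1081, giving n² + n − 2162 = 0.
The discriminant is 1 + 8·1081 = 8649, and √8649 = 93.
So n = (-1 + 93) / 2 = 92/2 = 46.
Check: 46·47/2 = 1081. ✓

46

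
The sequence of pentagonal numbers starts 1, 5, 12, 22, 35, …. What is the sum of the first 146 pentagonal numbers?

Σ i(3i−1)/2 = (3Σi² − Σi) / 2 over i = 1..146.
Σi = 10731 and Σi² = 1048061.
(3·1048061 − 1·10731) / 2 = 3133452/2 = 1566726.

1566726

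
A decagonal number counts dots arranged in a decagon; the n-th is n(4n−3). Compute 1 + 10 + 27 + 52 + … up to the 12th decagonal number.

Σ i(4i−3) = 4Σi² − 3Σi over i = 1..12.
Σi = 78 and Σi² = 650.
4·650 − 3·78 = 2366.

2366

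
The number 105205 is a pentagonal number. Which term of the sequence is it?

265

Set n(3n−1)/2 = 105205, giving 3n² − n − 210410 = 0.
The discriminant is 1 + 24·105205 = 2524921, and √2524921 = 1589.
So n = (1 + 1589) / 6 = 1590/6 = 265.
Check: 265·(3·265 − 1)/2 = 105205. ✓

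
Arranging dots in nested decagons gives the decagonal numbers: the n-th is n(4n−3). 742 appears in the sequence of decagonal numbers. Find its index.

Set n(4n−3) = 742, giving 4n² − 3n − 742 = 0.
The discriminant is 9 + 16·742 = 11881, and √11881 = 109.
So n = (3 + 109) / 8 = 112/8 = 14.
Check: 14·(4·14 − 3) = 742. ✓

14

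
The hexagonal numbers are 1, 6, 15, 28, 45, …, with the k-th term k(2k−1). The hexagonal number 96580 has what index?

220

Set n(2n−1) = 96580, giving 2n² − n − 96580 = 0.
The discriminant is 1 + 8·96580 = 772641, and √772641 = 879.
So n = (1 + 879) / 4 = 880/4 = 220.
Check: 220·(2·220 − 1) = 96580. ✓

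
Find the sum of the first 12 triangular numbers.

364

Σ i(i+1)/2 = (Σi² + Σi) / 2 over i = 1..12.
Σi = 78 and Σi² = 650.
(1·650 + 1·78) / 2 = 728/2 = 364.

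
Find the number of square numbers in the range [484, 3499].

The n-th square number is n².
Smallest index with value ≥ 484: n = 22 (giving 484).
Largest index with value ≤ 3499: n = 59 (giving 3481).
Indices 22 through 59: 38 terms.

38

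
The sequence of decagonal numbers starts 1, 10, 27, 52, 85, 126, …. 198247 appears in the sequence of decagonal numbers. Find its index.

Set n(4n−3) = 198247, giving 4n² − 3n − 198247 = 0.
So n = (3 + 1781) / 8 = 1784/8 = 223.

223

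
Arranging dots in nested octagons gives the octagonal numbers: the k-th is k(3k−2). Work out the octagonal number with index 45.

The 45th octagonal number is n(3n−2) with n = 45.
45·(3·45 − 2) = 45·133 = 5985.

5985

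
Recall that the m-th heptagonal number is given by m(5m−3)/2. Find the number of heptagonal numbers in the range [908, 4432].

The n-th heptagonal number is n(5n−3)/2.
Smallest index with value ≥ 908: n = 20 (giving 970).
Largest index with value ≤ 4432: n = 42 (giving 4347).
Indices 20 through 42: 23 terms.

23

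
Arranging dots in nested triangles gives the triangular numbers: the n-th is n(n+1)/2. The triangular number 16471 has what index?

Set n(n+1)/2 = 16471, giving n² + n − 32942 = 0.
The discriminant is 1 + 8·16471 = 131769, and √131769 = 363.
So n = (-1 + 363) / 2 = 362/2 = 181.

181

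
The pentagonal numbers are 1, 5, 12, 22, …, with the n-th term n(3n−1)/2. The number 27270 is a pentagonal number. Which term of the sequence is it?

Set n(3n−1)/2 = 27270, giving 3n² − n − 54540 = 0.
The discriminant is 1 + 24·27270 = 654481, and √654481 = 809.
So n = (1 + 809) / 6 = 810/6 = 135.

135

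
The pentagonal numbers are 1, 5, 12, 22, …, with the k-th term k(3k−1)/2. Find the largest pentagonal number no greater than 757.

715

Solve n(3n−1)/2 ≤ 757 for integer n.
n = 22 gives 715 ≤ 757, while n = 23 gives 782 > 757; so the answer is 715.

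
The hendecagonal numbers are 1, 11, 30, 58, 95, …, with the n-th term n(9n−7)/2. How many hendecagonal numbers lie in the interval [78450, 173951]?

65

The n-th hendecagonal number is n(9n−7)/2.
Smallest index with value ≥ 78450: n = 133 (giving 79135).
Largest index with value ≤ 173951: n = 197 (giving 173951).
Indices 133 through 197: 65 terms.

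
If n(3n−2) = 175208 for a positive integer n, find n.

Set n(3n−2) = 175208, giving 3n² − 2n − 175208 = 0.
The discriminant is 4 + 12·175208 = 2102500, and √2102500 = 1450.
So n = (2 + 1450) / 6 = 1452/6 = 242.
Check: 242·(3·242 − 2) = 175208. ✓

242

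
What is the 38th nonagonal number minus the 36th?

38·(7·38 − 5)/2 = 4959 and 36·(7·36 − 5)/2 = 4446.
Difference: 4959 − 4446 = 513.

513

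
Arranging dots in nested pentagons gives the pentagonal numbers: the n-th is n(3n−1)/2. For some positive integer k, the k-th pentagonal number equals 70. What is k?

Set n(3n−1)/2 = 70, giving 3n² − n − 140 = 0.
The discriminant is 1 + 24·70 = 1681, and √1681 = 41.
So n = (1 + 41) / 6 = 42/6 = 7.

7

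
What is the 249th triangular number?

31125

The 249th triangular number is n(n+1)/2 with n = 249.
249·250/2 = 62250/2 = 31125.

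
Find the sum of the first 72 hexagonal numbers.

Σ i(2i−1) = 2Σi² − Σi over i = 1..72.
Σi = 2628 and Σi² = 127020.
2·127020 − 1·2628 = 251412.

251412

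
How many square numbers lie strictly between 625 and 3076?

30

The n-th square number is n².
Smallest index with value > 625: n = 26 (giving 676).
Largest index with value < 3076: n = 55 (giving 3025).
Indices 26 through 55: 30 terms.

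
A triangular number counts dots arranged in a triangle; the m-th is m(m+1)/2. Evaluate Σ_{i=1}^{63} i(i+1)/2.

43680

Σ i(i+1)/2 = (Σi² + Σi) / 2 over i = 1..63.
Σi = 2016 and Σi² = 85344.
(1·85344 + 1·2016) / 2 = 87360/2 = 43680.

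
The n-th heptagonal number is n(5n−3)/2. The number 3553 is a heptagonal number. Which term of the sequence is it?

38

Set n(5n−3)/2 = 3553, giving 5n² − 3n − 7106 = 0.
The discriminant is 9 + 40·3553 = 142129, and √142129 = 377.
So n = (3 + 377) / 10 = 380/10 = 38.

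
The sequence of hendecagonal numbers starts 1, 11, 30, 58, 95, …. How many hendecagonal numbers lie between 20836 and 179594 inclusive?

The n-th hendecagonal number is n(9n−7)/2.
Smallest index with value ≥ 20836: n = 69 (giving 21183).
Largest index with value ≤ 179594: n = 200 (giving 179300).
Indices 69 through 200: 132 terms.

132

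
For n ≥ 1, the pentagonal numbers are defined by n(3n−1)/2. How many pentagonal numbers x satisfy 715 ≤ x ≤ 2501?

20

The n-th pentagonal number is n(3n−1)/2.
Smallest index with value ≥ 715: n = 22 (giving 715).
Largest index with value ≤ 2501: n = 41 (giving 2501).
Indices 22 through 41: 20 terms.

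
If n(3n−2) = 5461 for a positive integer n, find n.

43

Set n(3n−2) = 5461, giving 3n² − 2n − 5461 = 0.
The discriminant is 4 + 12·5461 = 65536, and √65536 = 256.
So n = (2 + 256) / 6 = 258/6 = 43.
Check: 43·(3·43 − 2) = 5461. ✓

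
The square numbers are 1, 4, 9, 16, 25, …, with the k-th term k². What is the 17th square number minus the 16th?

33

n² − (n−1)² = 2n − 1, so 17² − 16² = 2·17 − 1 = 33.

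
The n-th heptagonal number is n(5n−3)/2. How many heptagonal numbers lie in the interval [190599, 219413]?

The n-th heptagonal number is n(5n−3)/2.
Smallest index with value ≥ 190599: n = 277 (giving 191407).
Largest index with value ≤ 219413: n = 296 (giving 218596).
Indices 277 through 296: 20 terms.

20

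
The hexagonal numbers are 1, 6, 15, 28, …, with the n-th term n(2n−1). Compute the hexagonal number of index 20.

The 20th hexagonal number is n(2n−1) with n = 20.
20·(2·20 − 1) = 20·39 = 780.

780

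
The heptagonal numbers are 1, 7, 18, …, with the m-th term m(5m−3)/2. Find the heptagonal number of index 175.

The 175th heptagonal number is n(5n−3)/2 with n = 175.
175·(5·175 − 3)/2 = 175·872/2 = 175·436 = 76300.

76300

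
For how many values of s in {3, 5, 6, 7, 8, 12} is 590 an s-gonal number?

1

s = 3: P(3, 33) = 561 and P(3, 34) = 595; 590 is not s-gonal.
s = 5: P(5, 20) = 590. ✓
s = 6: P(6, 17) = 561 and P(6, 18) = 630; 590 is not s-gonal.
s = 7: P(7, 15) = 540 and P(7, 16) = 616; 590 is not s-gonal.
s = 8: P(8, 14) = 560 and P(8, 15) = 645; 590 is not s-gonal.
s = 12: P(12, 11) = 561 and P(12, 12) = 672; 590 is not s-gonal.
Hits: s ∈ {5} → 1.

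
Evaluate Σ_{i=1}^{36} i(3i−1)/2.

Σ i(3i−1)/2 = (3Σi² − Σi) / 2 over i = 1..36.
Σi = 666 and Σi² = 16206.
(3·16206 − 1·666) / 2 = 47952/2 = 23976.

23976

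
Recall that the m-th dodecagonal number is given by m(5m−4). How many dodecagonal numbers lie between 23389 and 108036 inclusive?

The n-th dodecagonal number is n(5n−4).
Smallest index with value ≥ 23389: n = 69 (giving 23529).
Largest index with value ≤ 108036: n = 147 (giving 107457).
Indices 69 through 147: 79 terms.

79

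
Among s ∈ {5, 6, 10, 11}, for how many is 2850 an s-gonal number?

s = 5: P(5, 43) = 2752 and P(5, 44) = 2882; 2850 is not s-gonal.
s = 6: P(6, 38) = 2850. ✓
s = 10: P(10, 27) = 2835 and P(10, 28) = 3052; 2850 is not s-gonal.
s = 11: P(11, 25) = 2725 and P(11, 26) = 2951; 2850 is not s-gonal.
Hits: s ∈ {6} → 1.

1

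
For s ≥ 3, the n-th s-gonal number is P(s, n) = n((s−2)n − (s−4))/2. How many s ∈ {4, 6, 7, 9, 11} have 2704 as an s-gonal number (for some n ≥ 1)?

1

s = 4: P(4, 52) = 2704. ✓
s = 6: P(6, 37) = 2701 and P(6, 38) = 2850; 2704 is not s-gonal.
s = 7: P(7, 33) = 2673 and P(7, 34) = 2839; 2704 is not s-gonal.
s = 9: P(9, 28) = 2674 and P(9, 29) = 2871; 2704 is not s-gonal.
s = 11: P(11, 24) = 2508 and P(11, 25) = 2725; 2704 is not s-gonal.
Hits: s ∈ {4} → 1.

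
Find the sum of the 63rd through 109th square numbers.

356260

Σ_{i=63}^{109} i² = 437635 − 81375 = 356260.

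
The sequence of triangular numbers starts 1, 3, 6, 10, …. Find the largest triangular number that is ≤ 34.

Solve n(n+1)/2 ≤ 34 for integer n.
n = 7 gives 28 ≤ 34, while n = 8 gives 36 > 34; so the answer is 28.

28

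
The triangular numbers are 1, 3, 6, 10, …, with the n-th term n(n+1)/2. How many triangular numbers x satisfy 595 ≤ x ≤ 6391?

The n-th triangular number is n(n+1)/2.
Smallest index with value ≥ 595: n = 34 (giving 595).
Largest index with value ≤ 6391: n = 112 (giving 6328).
Indices 34 through 112: 79 terms.

79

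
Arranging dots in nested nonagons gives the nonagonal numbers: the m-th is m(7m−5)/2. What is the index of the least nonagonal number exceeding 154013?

211

Solve n(7n−5)/2 > 154013 for integer n.
The largest n with value ≤ 154013 is 210 (since 153825 ≤ 154013 < 155296), so the first above is n = 211, value 155296.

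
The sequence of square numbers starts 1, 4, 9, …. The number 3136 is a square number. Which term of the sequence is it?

56

We need n² = 3136, so n = √3136 = 56.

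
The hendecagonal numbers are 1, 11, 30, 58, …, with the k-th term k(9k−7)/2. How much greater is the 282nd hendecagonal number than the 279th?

7563

282·(9·282 − 7)/2 = 356871 and 279·(9·279 − 7)/2 = 349308.
Difference: 356871 − 349308 = 7563.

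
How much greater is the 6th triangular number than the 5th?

Consecutive triangular numbers differ by n: T_{6} − T_{5} = 6.

6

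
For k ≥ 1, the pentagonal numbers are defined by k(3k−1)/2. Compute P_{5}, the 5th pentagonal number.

35

The 5th pentagonal number is n(3n−1)/2 with n = 5.
5·(3·5 − 1)/2 = 5·14/2 = 5·7 = 35.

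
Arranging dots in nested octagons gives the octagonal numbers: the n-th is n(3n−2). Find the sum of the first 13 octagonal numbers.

2275

Σ i(3i−2) = 3Σi² − 2Σi over i = 1..13.
Σi = 91 and Σi² = 819.
3·819 − 2·91 = 2275.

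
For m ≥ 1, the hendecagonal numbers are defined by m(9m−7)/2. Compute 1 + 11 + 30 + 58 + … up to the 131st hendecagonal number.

Σ i(9i−7)/2 = (9Σi² − 7Σi) / 2 over i = 1..131.
Σi = 8646 and Σi² = 757966.
(9·757966 − 7·8646) / 2 = 6761172/2 = 3380586.

3380586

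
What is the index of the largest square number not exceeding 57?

7

Solve n² ≤ 57 for integer n.
n = 7 gives 49 ≤ 57, while n = 8 gives 64 > 57; so the answer is index 7.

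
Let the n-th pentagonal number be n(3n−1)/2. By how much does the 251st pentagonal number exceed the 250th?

751

Consecutive pentagonal numbers differ by 3n − 2: here 3·251 − 2 = 751.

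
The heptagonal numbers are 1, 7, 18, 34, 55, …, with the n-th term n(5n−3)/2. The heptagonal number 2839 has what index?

Set n(5n−3)/2 = 2839, giving 5n² − 3n − 5678 = 0.
The discriminant is 9 + 40·2839 = 113569, and √113569 = 337.
So n = (3 + 337) / 10 = 340/10 = 34.
Check: 34·(5·34 − 3)/2 = 2839. ✓

34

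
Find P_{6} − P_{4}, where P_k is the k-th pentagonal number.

6·(3·6 − 1)/2 = 51 and 4·(3·4 − 1)/2 = 22.
Difference: 51 − 22 = 29.

29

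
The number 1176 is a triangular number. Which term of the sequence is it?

48

Set n(n+1)/2 = 1176, giving n² + n − 2352 = 0.
So n = (-1 + 97) / 2 = 96/2 = 48.
Check: 48·49/2 = 1176. ✓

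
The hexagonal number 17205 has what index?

93

Set n(2n−1) = 17205, giving 2n² − n − 17205 = 0.
The discriminant is 1 + 8·17205 = 137641, and √137641 = 371.
So n = (1 + 371) / 4 = 372/4 = 93.
Check: 93·(2·93 − 1) = 17205. ✓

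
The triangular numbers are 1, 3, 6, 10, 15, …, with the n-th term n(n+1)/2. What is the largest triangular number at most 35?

28

Solve n(n+1)/2 ≤ 35 for integer n.
n = 7 gives 28 ≤ 35, while n = 8 gives 36 > 35; so the answer is 28.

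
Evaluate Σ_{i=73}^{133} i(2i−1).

1325835

Σ i(2i−1) = 2Σi² − Σi over i = 73..133.
Σi = 8911 − 2628 = 6283 and Σi² = 793079 − 127020 = 666059.
2·666059 − 1·6283 = 1325835.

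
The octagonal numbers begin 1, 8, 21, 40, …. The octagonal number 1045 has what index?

19

Set n(3n−2) = 1045, giving 3n² − 2n − 1045 = 0.
The discriminant is 4 + 12·1045 = 12544, and √12544 = 112.
So n = (2 + 112) / 6 = 114/6 = 19.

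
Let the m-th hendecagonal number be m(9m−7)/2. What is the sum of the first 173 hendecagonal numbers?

Σ i(9i−7)/2 = (9Σi² − 7Σi) / 2 over i = 1..173.
Σi = 15051 and Σi² = 1740899.
(9·1740899 − 7·15051) / 2 = 15562734/2 = 7781367.

7781367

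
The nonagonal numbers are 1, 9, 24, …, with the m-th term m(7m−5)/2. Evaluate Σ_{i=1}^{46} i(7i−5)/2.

114586

Σ i(7i−5)/2 = (7Σi² − 5Σi) / 2 over i = 1..46.
Σi = 1081 and Σi² = 33511.
(7·33511 − 5·1081) / 2 = 229172/2 = 114586.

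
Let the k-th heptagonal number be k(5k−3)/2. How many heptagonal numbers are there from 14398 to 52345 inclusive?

The n-th heptagonal number is n(5n−3)/2.
Smallest index with value ≥ 14398: n = 77 (giving 14707).
Largest index with value ≤ 52345: n = 145 (giving 52345).
Indices 77 through 145: 69 terms.

69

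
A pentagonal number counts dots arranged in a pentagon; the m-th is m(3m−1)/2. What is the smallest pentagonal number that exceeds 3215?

Solve n(3n−1)/2 > 3215 for integer n.
The largest n with value ≤ 3215 is 46 (since 3151 ≤ 3215 < 3290), so the first above is n = 47, value 3290.

3290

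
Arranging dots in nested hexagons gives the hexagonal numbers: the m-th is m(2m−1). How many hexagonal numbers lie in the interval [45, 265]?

7

The n-th hexagonal number is n(2n−1).
Smallest index with value ≥ 45: n = 5 (giving 45).
Largest index with value ≤ 265: n = 11 (giving 231).
Indices 5 through 11: 7 terms.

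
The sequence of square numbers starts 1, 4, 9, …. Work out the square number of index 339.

The 339th square number is n² with n = 339.
339² = 114921.

114921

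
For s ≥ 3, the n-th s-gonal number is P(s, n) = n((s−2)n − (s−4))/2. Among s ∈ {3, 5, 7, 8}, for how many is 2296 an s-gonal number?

1

s = 3: P(3, 67) = 2278 and P(3, 68) = 2346; 2296 is not s-gonal.
s = 5: P(5, 39) = 2262 and P(5, 40) = 2380; 2296 is not s-gonal.
s = 7: P(7, 30) = 2205 and P(7, 31) = 2356; 2296 is not s-gonal.
s = 8: P(8, 28) = 2296. ✓
Hits: s ∈ {8} → 1.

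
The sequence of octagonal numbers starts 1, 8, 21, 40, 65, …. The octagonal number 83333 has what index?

Set n(3n−2) = 83333, giving 3n² − 2n − 83333 = 0.
The discriminant is 4 + 12·83333 = 1000000, and √1000000 = 1000.
So n = (2 + 1000) / 6 = 1002/6 = 167.

167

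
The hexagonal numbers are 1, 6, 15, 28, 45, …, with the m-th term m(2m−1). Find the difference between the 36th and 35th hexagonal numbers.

141

Consecutive hexagonal numbers differ by 4n − 3: here 4·36 − 3 = 141.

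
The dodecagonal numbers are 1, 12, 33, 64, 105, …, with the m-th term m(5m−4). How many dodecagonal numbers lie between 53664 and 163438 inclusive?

The n-th dodecagonal number is n(5n−4).
Smallest index with value ≥ 53664: n = 104 (giving 53664).
Largest index with value ≤ 163438: n = 181 (giving 163081).
Indices 104 through 181: 78 terms.

78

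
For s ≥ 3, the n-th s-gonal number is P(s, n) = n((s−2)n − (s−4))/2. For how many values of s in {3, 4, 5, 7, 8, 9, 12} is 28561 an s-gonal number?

1

s = 3: P(3, 238) = 28441 and P(3, 239) = 28680; 28561 is not s-gonal.
s = 4: P(4, 169) = 28561. ✓
s = 5: P(5, 138) = 28497 and P(5, 139) = 28912; 28561 is not s-gonal.
s = 7: P(7, 107) = 28462 and P(7, 108) = 28998; 28561 is not s-gonal.
s = 8: P(8, 97) = 28033 and P(8, 98) = 28616; 28561 is not s-gonal.
s = 9: P(9, 90) = 28125 and P(9, 91) = 28756; 28561 is not s-gonal.
s = 12: P(12, 75) = 27825 and P(12, 76) = 28576; 28561 is not s-gonal.
Hits: s ∈ {4} → 1.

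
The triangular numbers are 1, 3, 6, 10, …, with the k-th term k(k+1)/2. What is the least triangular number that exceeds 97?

Solve n(n+1)/2 > 97 for integer n.
The largest n with value ≤ 97 is 13 (since 91 ≤ 97 < 105), so the first above is n = 14, value 105.

105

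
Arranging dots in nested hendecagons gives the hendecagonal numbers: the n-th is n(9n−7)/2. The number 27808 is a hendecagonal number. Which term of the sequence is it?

79

Set n(9n−7)/2 = 27808, giving 9n² − 7n − 55616 = 0.
The discriminant is 49 + 72·27808 = 2002225, and √2002225 = 1415.
So n = (7 + 1415) / 18 = 1422/18 = 79.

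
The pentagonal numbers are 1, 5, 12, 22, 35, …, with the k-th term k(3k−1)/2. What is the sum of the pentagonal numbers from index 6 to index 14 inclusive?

Σ i(3i−1)/2 = (3Σi² − Σi) / 2 over i = 6..14.
Σi = 105 − 15 = 90 and Σi² = 1015 − 55 = 960.
(3·960 − 1·90) / 2 = 2790/2 = 1395.

1395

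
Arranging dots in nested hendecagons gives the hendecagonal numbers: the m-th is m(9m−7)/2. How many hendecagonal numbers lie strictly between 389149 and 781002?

122

The n-th hendecagonal number is n(9n−7)/2.
Smallest index with value > 389149: n = 295 (giving 390580).
Largest index with value < 781002: n = 416 (giving 777296).
Indices 295 through 416: 122 terms.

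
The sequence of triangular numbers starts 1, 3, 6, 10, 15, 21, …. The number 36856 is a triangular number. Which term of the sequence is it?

Set n(n+1)/2 = 36856, giving n² + n − 73712 = 0.
The discriminant is 1 + 8·36856 = 294849, and √294849 = 543.
So n = (-1 + 543) / 2 = 542/2 = 271.

271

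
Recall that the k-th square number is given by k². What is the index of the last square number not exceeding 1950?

Solve n² ≤ 1950 for integer n.
n = 44 gives 1936 ≤ 1950, while n = 45 gives 2025 > 1950; so the answer is index 44.

44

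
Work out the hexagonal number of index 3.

15

The 3rd hexagonal number is n(2n−1) with n = 3.
3·(2·3 − 1) = 3·5 = 15.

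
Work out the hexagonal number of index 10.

190

The 10th hexagonal number is n(2n−1) with n = 10.
10·(2·10 − 1) = 10·19 = 190.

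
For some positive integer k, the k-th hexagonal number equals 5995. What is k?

Set n(2n−1) = 5995, giving 2n² − n − 5995 = 0.
The discriminant is 1 + 8·5995 = 47961, and √47961 = 219.
So n = (1 + 219) / 4 = 220/4 = 55.

55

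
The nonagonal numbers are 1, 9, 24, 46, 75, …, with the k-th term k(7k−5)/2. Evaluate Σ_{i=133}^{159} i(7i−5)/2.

2010240

Σ i(7i−5)/2 = (7Σi² − 5Σi) / 2 over i = 133..159.
Σi = 12720 − 8778 = 3942 and Σi² = 1352560 − 775390 = 577170.
(7·577170 − 5·3942) / 2 = 4020480/2 = 2010240.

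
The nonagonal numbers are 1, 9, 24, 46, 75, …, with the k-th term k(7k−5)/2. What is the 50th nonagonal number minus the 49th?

Consecutive nonagonal numbers differ by 7n − 6: here 7·50 − 6 = 344.

344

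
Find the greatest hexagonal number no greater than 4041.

4005

Solve n(2n−1) ≤ 4041 for integer n.
n = 45 gives 4005 ≤ 4041, while n = 46 gives 4186 > 4041; so the answer is 4005.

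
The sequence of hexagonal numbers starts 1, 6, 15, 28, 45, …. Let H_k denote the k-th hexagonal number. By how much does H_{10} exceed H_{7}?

10·(2·10 − 1) = 190 and 7·(2·7 − 1) = 91.
Difference: 190 − 91 = 99.

99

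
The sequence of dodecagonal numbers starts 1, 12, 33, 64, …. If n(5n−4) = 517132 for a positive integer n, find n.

322

Set n(5n−4) = 517132, giving 5n² − 4n − 517132 = 0.
The discriminant is 16 + 20·517132 = 10342656, and √10342656 = 3216.
So n = (4 + 3216) / 10 = 3220/10 = 322.
Check: 322·(5·322 − 4) = 517132. ✓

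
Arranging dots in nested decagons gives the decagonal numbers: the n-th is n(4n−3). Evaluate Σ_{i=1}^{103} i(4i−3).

Σ i(4i−3) = 4Σi² − 3Σi over i = 1..103.
Σi = 5356 and Σi² = 369564.
4·369564 − 3·5356 = 1462188.

1462188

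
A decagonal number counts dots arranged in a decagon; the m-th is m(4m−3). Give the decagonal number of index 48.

48·(4·48 − 3) = 48·189 = 9072.

9072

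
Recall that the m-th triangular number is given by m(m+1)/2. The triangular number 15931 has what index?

Set n(n+1)/2 = 15931, giving n² + n − 31862 = 0.
The discriminant is 1 + 8·15931 = 127449, and √127449 = 357.
So n = (-1 + 357) / 2 = 356/2 = 178.
Check: 178·179/2 = 15931. ✓

178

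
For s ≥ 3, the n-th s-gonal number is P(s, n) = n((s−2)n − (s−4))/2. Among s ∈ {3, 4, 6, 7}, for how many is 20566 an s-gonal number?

1

s = 3: P(3, 202) = 20503 and P(3, 203) = 20706; 20566 is not s-gonal.
s = 4: P(4, 143) = 20449 and P(4, 144) = 20736; 20566 is not s-gonal.
s = 6: P(6, 101) = 20301 and P(6, 102) = 20706; 20566 is not s-gonal.
s = 7: P(7, 91) = 20566. ✓
Hits: s ∈ {7} → 1.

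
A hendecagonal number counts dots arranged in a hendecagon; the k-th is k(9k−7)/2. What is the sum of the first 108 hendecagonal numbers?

1895292

Σ i(9i−7)/2 = (9Σi² − 7Σi) / 2 over i = 1..108.
Σi = 5886 and Σi² = 425754.
(9·425754 − 7·5886) / 2 = 3790584/2 = 1895292.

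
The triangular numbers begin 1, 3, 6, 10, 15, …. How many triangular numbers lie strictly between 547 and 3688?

53

The n-th triangular number is n(n+1)/2.
Smallest index with value > 547: n = 33 (giving 561).
Largest index with value < 3688: n = 85 (giving 3655).
Indices 33 through 85: 53 terms.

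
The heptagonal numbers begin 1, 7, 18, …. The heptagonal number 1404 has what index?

24

Set n(5n−3)/2 = 1404, giving 5n² − 3n − 2808 = 0.
The discriminant is 9 + 40·1404 = 56169, and √56169 = 237.
So n = (3 + 237) / 10 = 240/10 = 24.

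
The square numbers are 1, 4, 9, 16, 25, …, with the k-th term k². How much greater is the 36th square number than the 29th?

36² = 1296 and 29² = 841.
Difference: 1296 − 841 = 455.

455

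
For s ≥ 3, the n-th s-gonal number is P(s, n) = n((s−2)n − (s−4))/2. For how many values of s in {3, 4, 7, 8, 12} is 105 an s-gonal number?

s = 3: P(3, 14) = 105. ✓
s = 4: P(4, 10) = 100 and P(4, 11) = 121; 105 is not s-gonal.
s = 7: P(7, 6) = 81 and P(7, 7) = 112; 105 is not s-gonal.
s = 8: P(8, 6) = 96 and P(8, 7) = 133; 105 is not s-gonal.
s = 12: P(12, 5) = 105. ✓
Hits: s ∈ {3, 12} → 2.

2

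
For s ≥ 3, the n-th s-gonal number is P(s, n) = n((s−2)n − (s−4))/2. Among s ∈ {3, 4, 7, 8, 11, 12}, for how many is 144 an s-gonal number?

1

s = 3: P(3, 16) = 136 and P(3, 17) = 153; 144 is not s-gonal.
s = 4: P(4, 12) = 144. ✓
s = 7: P(7, 7) = 112 and P(7, 8) = 148; 144 is not s-gonal.
s = 8: P(8, 7) = 133 and P(8, 8) = 176; 144 is not s-gonal.
s = 11: P(11, 6) = 141 and P(11, 7) = 196; 144 is not s-gonal.
s = 12: P(12, 5) = 105 and P(12, 6) = 156; 144 is not s-gonal.
Hits: s ∈ {4} → 1.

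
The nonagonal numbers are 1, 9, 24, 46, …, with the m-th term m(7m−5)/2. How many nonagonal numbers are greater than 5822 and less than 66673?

The n-th nonagonal number is n(7n−5)/2.
Smallest index with value > 5822: n = 42 (giving 6069).
Largest index with value < 66673: n = 138 (giving 66309).
Indices 42 through 138: 97 terms.

97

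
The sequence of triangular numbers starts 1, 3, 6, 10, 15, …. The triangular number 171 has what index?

18

Set n(n+1)/2 = 171, giving n² + n − 342 = 0.
The discriminant is 1 + 8·171 = 1369, and √1369 = 37.
So n = (-1 + 37) / 2 = 36/2 = 18.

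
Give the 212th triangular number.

212·213/2 = 45156/2 = 22578.

22578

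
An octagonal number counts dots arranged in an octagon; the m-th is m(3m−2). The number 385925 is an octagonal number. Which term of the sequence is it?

359

Set n(3n−2) = 385925, giving 3n² − 2n − 385925 = 0.
The discriminant is 4 + 12·385925 = 4631104, and √4631104 = 2152.
So n = (2 + 2152) / 6 = 2154/6 = 359.
Check: 359·(3·359 − 2) = 385925. ✓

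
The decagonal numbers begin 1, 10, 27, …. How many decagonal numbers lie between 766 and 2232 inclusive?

10

The n-th decagonal number is n(4n−3).
Smallest index with value ≥ 766: n = 15 (giving 855).
Largest index with value ≤ 2232: n = 24 (giving 2232).
Indices 15 through 24: 10 terms.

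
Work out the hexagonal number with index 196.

196·(2·196 − 1) = 196·391 = 76636.

76636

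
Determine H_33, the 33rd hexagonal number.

2145

33·(2·33 − 1) = 33·65 = 2145.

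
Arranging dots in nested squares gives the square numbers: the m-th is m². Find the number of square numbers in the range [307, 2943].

37

The n-th square number is n².
Smallest index with value ≥ 307: n = 18 (giving 324).
Largest index with value ≤ 2943: n = 54 (giving 2916).
Indices 18 through 54: 37 terms.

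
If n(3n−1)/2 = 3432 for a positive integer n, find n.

48

Set n(3n−1)/2 = 3432, giving 3n² − n − 6864 = 0.
The discriminant is 1 + 24·3432 = 82369, and √82369 = 287.
So n = (1 + 287) / 6 = 288/6 = 48.
Check: 48·(3·48 − 1)/2 = 3432. ✓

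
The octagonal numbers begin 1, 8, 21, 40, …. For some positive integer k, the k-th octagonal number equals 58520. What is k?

Set n(3n−2) = 58520, giving 3n² − 2n − 58520 = 0.
The discriminant is 4 + 12·58520 = 702244, and √702244 = 838.
So n = (2 + 838) / 6 = 840/6 = 140.
Check: 140·(3·140 − 2) = 58520. ✓

140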